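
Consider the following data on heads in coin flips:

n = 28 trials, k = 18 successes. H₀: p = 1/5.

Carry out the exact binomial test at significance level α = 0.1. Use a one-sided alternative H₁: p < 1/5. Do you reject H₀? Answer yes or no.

reject H₀: no

Exact binomial: n=28, k=18, p₀=1/5=0.2000
P(X≤18) from Σ C(n,i)·p₀^i·(1−p₀)^(n−i)
p-value (one-sided, H₁ less) = 1.00000
At α=0.1: p ≥ α → fail to reject H₀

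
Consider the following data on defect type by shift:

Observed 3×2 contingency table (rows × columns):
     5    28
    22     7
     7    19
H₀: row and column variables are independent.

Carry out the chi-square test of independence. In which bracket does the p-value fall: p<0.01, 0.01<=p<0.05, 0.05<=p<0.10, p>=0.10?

p-value bracket: p<0.01

Row totals [33, 29, 26], col totals [34, 54], n=88
χ² = (5−12.75)²/12.75 + (28−20.25)²/20.25 + (22−11.20)²/11.20 + (7−17.80)²/17.80 + (7−10.05)²/10.05 + (19−15.95)²/15.95 = 26.1317
df = 2
p-value (upper-tail) = 0.00000
→ bracket: p<0.01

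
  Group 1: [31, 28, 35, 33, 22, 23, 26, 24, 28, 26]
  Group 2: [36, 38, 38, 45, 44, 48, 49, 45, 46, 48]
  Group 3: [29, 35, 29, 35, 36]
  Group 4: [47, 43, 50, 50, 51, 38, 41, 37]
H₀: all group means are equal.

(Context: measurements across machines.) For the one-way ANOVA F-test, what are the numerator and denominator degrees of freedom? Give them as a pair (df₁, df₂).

degrees of freedom = [3, 29]

k = 4 groups, N = 33 total
df = (k−1, N−k) = (4−1, 33−4) = (3, 29)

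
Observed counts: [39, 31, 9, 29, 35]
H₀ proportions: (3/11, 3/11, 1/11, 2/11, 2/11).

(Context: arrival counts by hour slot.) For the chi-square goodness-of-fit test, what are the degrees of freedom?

degrees of freedom = 4

df = k − 1 = 5 − 1 = 4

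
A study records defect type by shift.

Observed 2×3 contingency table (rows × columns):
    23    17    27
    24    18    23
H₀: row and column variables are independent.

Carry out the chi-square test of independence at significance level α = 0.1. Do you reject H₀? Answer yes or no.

Row totals [67, 65], col totals [47, 35, 50], n=132
χ² = (23−23.86)²/23.86 + (17−17.77)²/17.77 + (27−25.38)²/25.38 + (24−23.14)²/23.14 + (18−17.23)²/17.23 + (23−24.62)²/24.62 = 0.3396
df = 2
p-value (upper-tail) = 0.84382
At α=0.1: p ≥ α → fail to reject H₀

reject H₀: no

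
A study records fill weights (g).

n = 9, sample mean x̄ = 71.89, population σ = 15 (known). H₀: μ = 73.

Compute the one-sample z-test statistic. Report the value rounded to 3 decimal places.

test statistic = -0.222

SE = σ/√n = 15/√9 = 5.0000
z = (x̄−μ₀)/SE = (71.89−73)/5.0000 = -0.2220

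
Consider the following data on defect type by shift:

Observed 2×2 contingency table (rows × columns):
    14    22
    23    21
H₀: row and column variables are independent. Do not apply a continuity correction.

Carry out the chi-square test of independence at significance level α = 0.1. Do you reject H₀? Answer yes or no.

reject H₀: no

Row totals [36, 44], col totals [37, 43], n=80
χ² = (14−16.65)²/16.65 + (22−19.35)²/19.35 + (23−20.35)²/20.35 + (21−23.65)²/23.65 = 1.4267
df = 1
p-value (upper-tail) = 0.23230
At α=0.1: p ≥ α → fail to reject H₀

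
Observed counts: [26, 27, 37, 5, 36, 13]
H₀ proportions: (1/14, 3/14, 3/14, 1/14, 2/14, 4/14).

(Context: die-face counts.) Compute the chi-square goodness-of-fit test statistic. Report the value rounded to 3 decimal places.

test statistic = 59.251

n = 144; E_i = n·p_i = [10.29, 30.86, 30.86, 10.29, 20.57, 41.14]
χ² = (26−10.29)²/10.29 + (27−30.86)²/30.86 + (37−30.86)²/30.86 + (5−10.29)²/10.29 + (36−20.57)²/20.57 + (13−41.14)²/41.14 = 59.2512
df = 5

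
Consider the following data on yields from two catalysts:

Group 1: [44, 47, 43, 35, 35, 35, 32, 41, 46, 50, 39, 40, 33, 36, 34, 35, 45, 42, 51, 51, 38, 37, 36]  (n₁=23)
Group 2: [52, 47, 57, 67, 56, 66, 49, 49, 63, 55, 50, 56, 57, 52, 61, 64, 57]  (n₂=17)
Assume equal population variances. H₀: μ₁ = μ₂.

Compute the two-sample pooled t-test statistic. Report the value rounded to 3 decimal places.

test statistic = -8.360

x̄₁=40.217, s₁=5.939, n₁=23
x̄₂=56.353, s₂=6.164, n₂=17
s_p² = [22·5.939² + 16·6.164²]/38 = 36.4157
SE = √(s_p²·(1/23+1/17)) = 1.9301
t = (40.217−56.353)/1.9301 = -8.3598
df = 38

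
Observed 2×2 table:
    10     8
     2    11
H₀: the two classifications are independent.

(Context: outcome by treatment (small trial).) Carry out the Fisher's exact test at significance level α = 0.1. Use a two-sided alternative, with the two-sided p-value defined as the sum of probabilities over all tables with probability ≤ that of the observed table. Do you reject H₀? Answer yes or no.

Margins: r₁=18, r₂=13, c₁=12, c₂=19, n=31
p_obs = C(18,10)·C(13,2)/C(31,12); sum pmf over tables with pmf ≤ p_obs
p-value (two-sided) = 0.03170
At α=0.1: p < α → reject H₀

reject H₀: yes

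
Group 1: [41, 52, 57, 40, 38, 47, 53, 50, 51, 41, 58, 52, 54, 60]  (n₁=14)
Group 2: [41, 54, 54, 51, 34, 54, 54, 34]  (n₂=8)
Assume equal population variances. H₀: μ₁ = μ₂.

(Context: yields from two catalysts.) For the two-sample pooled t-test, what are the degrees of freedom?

degrees of freedom = 20

df = n₁ + n₂ − 2 = 14 + 8 − 2 = 20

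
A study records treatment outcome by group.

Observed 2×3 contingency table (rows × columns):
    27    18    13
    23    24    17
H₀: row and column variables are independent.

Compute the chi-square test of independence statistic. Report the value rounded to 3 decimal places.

test statistic = 1.419

Row totals [58, 64], col totals [50, 42, 30], n=122
χ² = (27−23.77)²/23.77 + (18−19.97)²/19.97 + (13−14.26)²/14.26 + (23−26.23)²/26.23 + (24−22.03)²/22.03 + (17−15.74)²/15.74 = 1.4188
df = 2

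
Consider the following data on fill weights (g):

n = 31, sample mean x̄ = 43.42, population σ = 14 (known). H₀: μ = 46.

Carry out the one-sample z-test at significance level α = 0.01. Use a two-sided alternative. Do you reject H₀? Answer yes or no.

SE = σ/√n = 14/√31 = 2.5145
z = (x̄−μ₀)/SE = (43.42−46)/2.5145 = -1.0261
p-value (two-sided) = 0.30486
At α=0.01: p ≥ α → fail to reject H₀

reject H₀: no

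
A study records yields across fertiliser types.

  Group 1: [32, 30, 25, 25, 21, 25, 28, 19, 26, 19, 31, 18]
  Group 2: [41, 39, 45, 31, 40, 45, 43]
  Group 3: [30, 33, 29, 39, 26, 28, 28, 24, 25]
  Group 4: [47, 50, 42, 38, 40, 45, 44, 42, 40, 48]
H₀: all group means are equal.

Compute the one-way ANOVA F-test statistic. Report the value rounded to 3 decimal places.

Group means [24.92, 40.57, 29.11, 43.60], grand mean 33.711
SSB = Σnᵢ(x̄ᵢ−x̄)² = 2425.896; SSW = ΣΣ(x−x̄ᵢ)² = 701.920
MSB = 2425.896/3 = 808.6320; MSW = 701.920/34 = 20.6447
F = MSB/MSW = 39.1690
df = (3, 34)

test statistic = 39.169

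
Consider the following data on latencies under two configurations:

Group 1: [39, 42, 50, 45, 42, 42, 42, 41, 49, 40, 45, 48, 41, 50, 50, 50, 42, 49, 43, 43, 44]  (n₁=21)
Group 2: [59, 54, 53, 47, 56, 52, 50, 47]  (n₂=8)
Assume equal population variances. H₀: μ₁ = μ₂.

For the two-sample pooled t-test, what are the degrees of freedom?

df = n₁ + n₂ − 2 = 21 + 8 − 2 = 27

degrees of freedom = 27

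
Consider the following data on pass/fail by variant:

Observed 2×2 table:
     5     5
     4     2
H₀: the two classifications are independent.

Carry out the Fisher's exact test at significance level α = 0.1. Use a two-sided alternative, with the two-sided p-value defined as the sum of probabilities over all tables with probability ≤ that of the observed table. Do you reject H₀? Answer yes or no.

Margins: r₁=10, r₂=6, c₁=9, c₂=7, n=16
p_obs = C(10,5)·C(6,4)/C(16,9); sum pmf over tables with pmf ≤ p_obs
p-value (two-sided) = 0.63287
At α=0.1: p ≥ α → fail to reject H₀

reject H₀: no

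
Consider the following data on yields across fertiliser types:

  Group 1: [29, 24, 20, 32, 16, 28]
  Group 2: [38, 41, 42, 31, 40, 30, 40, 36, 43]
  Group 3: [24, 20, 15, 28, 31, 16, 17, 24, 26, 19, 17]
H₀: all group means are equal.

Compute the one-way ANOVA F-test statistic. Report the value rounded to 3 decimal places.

test statistic = 25.034

Group means [24.83, 37.89, 21.55], grand mean 27.962
SSB = Σnᵢ(x̄ᵢ−x̄)² = 1398.512; SSW = ΣΣ(x−x̄ᵢ)² = 642.449
MSB = 1398.512/2 = 699.2560; MSW = 642.449/23 = 27.9326
F = MSB/MSW = 25.0337
df = (2, 23)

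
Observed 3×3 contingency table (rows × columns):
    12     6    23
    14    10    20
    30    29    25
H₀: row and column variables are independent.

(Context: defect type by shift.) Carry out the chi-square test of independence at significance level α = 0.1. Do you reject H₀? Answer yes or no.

Row totals [41, 44, 84], col totals [56, 45, 68], n=169
χ² = (12−13.59)²/13.59 + (6−10.92)²/10.92 + (23−16.50)²/16.50 + (14−14.58)²/14.58 + (10−11.72)²/11.72 + (20−17.70)²/17.70 + (30−27.83)²/27.83 + (29−22.37)²/22.37 + (25−33.80)²/33.80 = 9.9616
df = 4
p-value (upper-tail) = 0.04108
At α=0.1: p < α → reject H₀

reject H₀: yes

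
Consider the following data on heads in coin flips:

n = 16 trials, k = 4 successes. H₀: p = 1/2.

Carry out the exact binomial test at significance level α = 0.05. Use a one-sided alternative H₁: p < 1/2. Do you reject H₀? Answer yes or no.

reject H₀: yes

Exact binomial: n=16, k=4, p₀=1/2=0.5000
P(X≤4) from Σ C(n,i)·p₀^i·(1−p₀)^(n−i)
p-value (one-sided, H₁ less) = 0.03841
At α=0.05: p < α → reject H₀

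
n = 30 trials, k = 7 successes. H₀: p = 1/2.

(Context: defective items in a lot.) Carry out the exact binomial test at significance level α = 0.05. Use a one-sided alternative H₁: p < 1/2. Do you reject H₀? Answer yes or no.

reject H₀: yes

Exact binomial: n=30, k=7, p₀=1/2=0.5000
P(X≤7) from Σ C(n,i)·p₀^i·(1−p₀)^(n−i)
p-value (one-sided, H₁ less) = 0.00261
At α=0.05: p < α → reject H₀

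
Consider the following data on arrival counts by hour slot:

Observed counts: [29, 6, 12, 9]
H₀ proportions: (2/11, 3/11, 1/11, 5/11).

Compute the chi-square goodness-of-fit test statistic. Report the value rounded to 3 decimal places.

test statistic = 60.423

n = 56; E_i = n·p_i = [10.18, 15.27, 5.09, 25.45]
χ² = (29−10.18)²/10.18 + (6−15.27)²/15.27 + (12−5.09)²/5.09 + (9−25.45)²/25.45 = 60.4232
df = 3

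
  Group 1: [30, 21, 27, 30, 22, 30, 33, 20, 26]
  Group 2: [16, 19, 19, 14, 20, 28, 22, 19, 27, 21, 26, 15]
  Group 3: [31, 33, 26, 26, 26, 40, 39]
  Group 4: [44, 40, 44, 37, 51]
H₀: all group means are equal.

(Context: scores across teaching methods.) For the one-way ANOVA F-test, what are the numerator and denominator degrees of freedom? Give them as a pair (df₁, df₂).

k = 4 groups, N = 33 total
df = (k−1, N−k) = (4−1, 33−4) = (3, 29)

degrees of freedom = [3, 29]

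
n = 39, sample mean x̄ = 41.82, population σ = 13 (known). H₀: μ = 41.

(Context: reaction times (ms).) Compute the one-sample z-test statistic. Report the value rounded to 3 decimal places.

SE = σ/√n = 13/√39 = 2.0817
z = (x̄−μ₀)/SE = (41.82−41)/2.0817 = 0.3939

test statistic = 0.394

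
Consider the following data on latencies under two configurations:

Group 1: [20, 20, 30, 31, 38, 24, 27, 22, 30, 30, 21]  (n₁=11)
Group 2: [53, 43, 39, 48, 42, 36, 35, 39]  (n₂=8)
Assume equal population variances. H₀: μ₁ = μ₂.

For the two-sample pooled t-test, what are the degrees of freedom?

degrees of freedom = 17

df = n₁ + n₂ − 2 = 11 + 8 − 2 = 17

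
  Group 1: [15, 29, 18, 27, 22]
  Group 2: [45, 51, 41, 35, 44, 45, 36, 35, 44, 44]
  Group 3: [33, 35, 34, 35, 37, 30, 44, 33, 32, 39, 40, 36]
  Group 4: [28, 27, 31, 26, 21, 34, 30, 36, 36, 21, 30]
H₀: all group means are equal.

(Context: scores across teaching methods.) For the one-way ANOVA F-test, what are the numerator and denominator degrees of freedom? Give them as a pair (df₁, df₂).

k = 4 groups, N = 38 total
df = (k−1, N−k) = (4−1, 38−4) = (3, 34)

degrees of freedom = [3, 34]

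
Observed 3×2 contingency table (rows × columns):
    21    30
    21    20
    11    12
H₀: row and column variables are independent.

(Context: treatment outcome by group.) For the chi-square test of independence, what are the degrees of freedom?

degrees of freedom = 2

df = (r−1)(c−1) = (3−1)·(2−1) = 2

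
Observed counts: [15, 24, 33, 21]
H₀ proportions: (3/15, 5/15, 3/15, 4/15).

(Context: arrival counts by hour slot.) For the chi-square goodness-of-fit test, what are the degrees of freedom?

df = k − 1 = 4 − 1 = 3

degrees of freedom = 3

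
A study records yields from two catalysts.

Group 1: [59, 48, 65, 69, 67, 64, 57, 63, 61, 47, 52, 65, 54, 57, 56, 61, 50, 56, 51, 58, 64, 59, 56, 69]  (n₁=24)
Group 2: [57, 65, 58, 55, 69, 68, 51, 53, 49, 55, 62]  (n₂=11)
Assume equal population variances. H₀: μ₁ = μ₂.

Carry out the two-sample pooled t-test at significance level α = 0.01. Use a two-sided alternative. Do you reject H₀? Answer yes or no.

x̄₁=58.667, s₁=6.350, n₁=24
x̄₂=58.364, s₂=6.772, n₂=11
s_p² = [23·6.350² + 10·6.772²]/33 = 41.9963
SE = √(s_p²·(1/24+1/11)) = 2.3596
t = (58.667−58.364)/2.3596 = 0.1284
df = 33
p-value (two-sided) = 0.89859
At α=0.01: p ≥ α → fail to reject H₀

reject H₀: no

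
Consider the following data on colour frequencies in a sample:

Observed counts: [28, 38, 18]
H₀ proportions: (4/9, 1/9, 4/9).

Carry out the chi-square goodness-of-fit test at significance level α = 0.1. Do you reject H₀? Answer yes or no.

reject H₀: yes

n = 84; E_i = n·p_i = [37.33, 9.33, 37.33]
χ² = (28−37.33)²/37.33 + (38−9.33)²/9.33 + (18−37.33)²/37.33 = 100.3929
df = 2
p-value (upper-tail) = 0.00000
At α=0.1: p < α → reject H₀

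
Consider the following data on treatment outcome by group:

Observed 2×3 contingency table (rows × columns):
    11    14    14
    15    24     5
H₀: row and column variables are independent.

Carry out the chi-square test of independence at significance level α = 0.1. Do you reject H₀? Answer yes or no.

Row totals [39, 44], col totals [26, 38, 19], n=83
χ² = (11−12.22)²/12.22 + (14−17.86)²/17.86 + (14−8.93)²/8.93 + (15−13.78)²/13.78 + (24−20.14)²/20.14 + (5−10.07)²/10.07 = 7.2352
df = 2
p-value (upper-tail) = 0.02685
At α=0.1: p < α → reject H₀

reject H₀: yes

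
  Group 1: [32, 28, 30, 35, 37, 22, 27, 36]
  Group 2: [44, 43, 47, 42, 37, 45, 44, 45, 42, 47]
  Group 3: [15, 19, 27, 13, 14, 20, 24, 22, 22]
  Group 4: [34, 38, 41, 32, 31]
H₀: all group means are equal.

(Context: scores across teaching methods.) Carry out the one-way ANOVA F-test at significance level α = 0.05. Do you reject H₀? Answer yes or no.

reject H₀: yes

Group means [30.88, 43.60, 19.56, 35.20], grand mean 32.344
SSB = Σnᵢ(x̄ᵢ−x̄)² = 2796.922; SSW = ΣΣ(x−x̄ᵢ)² = 514.297
MSB = 2796.922/3 = 932.3072; MSW = 514.297/28 = 18.3678
F = MSB/MSW = 50.7578
df = (3, 28)
p-value (upper-tail) = 0.00000
At α=0.05: p < α → reject H₀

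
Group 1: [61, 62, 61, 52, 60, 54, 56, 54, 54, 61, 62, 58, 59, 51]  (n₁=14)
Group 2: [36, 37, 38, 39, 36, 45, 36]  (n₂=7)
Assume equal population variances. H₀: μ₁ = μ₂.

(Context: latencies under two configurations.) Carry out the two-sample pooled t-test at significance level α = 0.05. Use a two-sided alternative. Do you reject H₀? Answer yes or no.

reject H₀: yes

x̄₁=57.500, s₁=3.898, n₁=14
x̄₂=38.143, s₂=3.237, n₂=7
s_p² = [13·3.898² + 6·3.237²]/19 = 13.7030
SE = √(s_p²·(1/14+1/7)) = 1.7136
t = (57.500−38.143)/1.7136 = 11.2963
df = 19
p-value (two-sided) = 0.00000
At α=0.05: p < α → reject H₀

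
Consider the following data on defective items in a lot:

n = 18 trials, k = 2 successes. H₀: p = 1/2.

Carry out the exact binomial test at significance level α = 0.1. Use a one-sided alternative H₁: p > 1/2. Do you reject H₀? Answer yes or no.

Exact binomial: n=18, k=2, p₀=1/2=0.5000
P(X≥2) from Σ C(n,i)·p₀^i·(1−p₀)^(n−i)
p-value (one-sided, H₁ greater) = 0.99993
At α=0.1: p ≥ α → fail to reject H₀

reject H₀: no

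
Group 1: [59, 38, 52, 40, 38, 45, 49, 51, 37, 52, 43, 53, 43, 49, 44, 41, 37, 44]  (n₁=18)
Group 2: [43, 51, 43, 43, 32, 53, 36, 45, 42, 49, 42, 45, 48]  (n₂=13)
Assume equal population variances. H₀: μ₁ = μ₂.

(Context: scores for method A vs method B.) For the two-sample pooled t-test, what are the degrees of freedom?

degrees of freedom = 29

df = n₁ + n₂ − 2 = 18 + 13 − 2 = 29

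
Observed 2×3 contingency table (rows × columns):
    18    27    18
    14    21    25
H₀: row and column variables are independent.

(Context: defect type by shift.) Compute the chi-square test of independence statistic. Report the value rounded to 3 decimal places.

test statistic = 2.318

Row totals [63, 60], col totals [32, 48, 43], n=123
χ² = (18−16.39)²/16.39 + (27−24.59)²/24.59 + (18−22.02)²/22.02 + (14−15.61)²/15.61 + (21−23.41)²/23.41 + (25−20.98)²/20.98 = 2.3177
df = 2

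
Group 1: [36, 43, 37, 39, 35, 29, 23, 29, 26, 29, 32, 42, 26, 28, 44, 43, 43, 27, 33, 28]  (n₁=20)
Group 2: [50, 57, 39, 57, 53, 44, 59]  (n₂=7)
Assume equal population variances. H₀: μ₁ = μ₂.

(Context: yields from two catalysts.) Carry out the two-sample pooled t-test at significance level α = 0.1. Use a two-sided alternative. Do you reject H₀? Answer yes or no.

x̄₁=33.600, s₁=6.855, n₁=20
x̄₂=51.286, s₂=7.455, n₂=7
s_p² = [19·6.855² + 6·7.455²]/25 = 49.0491
SE = √(s_p²·(1/20+1/7)) = 3.0756
t = (33.600−51.286)/3.0756 = -5.7503
df = 25
p-value (two-sided) = 0.00001
At α=0.1: p < α → reject H₀

reject H₀: yes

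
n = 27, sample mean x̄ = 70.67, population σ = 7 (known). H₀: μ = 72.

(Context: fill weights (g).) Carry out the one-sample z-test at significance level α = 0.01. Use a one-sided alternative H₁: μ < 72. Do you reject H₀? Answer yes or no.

SE = σ/√n = 7/√27 = 1.3472
z = (x̄−μ₀)/SE = (70.67−72)/1.3472 = -0.9873
p-value (one-sided, H₁ less) = 0.16176
At α=0.01: p ≥ α → fail to reject H₀

reject H₀: no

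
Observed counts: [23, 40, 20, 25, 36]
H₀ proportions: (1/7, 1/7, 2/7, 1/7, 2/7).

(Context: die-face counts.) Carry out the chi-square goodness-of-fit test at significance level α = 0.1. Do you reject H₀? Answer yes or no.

reject H₀: yes

n = 144; E_i = n·p_i = [20.57, 20.57, 41.14, 20.57, 41.14]
χ² = (23−20.57)²/20.57 + (40−20.57)²/20.57 + (20−41.14)²/41.14 + (25−20.57)²/20.57 + (36−41.14)²/41.14 = 31.0972
df = 4
p-value (upper-tail) = 0.00000
At α=0.1: p < α → reject H₀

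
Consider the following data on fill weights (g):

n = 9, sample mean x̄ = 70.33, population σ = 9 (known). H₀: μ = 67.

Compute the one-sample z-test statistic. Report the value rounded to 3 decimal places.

SE = σ/√n = 9/√9 = 3.0000
z = (x̄−μ₀)/SE = (70.33−67)/3.0000 = 1.1100

test statistic = 1.110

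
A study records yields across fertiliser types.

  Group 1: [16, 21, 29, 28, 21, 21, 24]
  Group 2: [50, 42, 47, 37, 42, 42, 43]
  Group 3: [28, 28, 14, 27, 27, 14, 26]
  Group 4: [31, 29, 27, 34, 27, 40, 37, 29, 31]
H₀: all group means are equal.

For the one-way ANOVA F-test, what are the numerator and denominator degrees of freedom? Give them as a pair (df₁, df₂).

degrees of freedom = [3, 26]

k = 4 groups, N = 30 total
df = (k−1, N−k) = (4−1, 30−4) = (3, 26)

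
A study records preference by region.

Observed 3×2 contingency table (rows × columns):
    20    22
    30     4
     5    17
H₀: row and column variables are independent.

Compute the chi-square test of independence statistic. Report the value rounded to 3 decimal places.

test statistic = 25.435

Row totals [42, 34, 22], col totals [55, 43], n=98
χ² = (20−23.57)²/23.57 + (22−18.43)²/18.43 + (30−19.08)²/19.08 + (4−14.92)²/14.92 + (5−12.35)²/12.35 + (17−9.65)²/9.65 = 25.4350
df = 2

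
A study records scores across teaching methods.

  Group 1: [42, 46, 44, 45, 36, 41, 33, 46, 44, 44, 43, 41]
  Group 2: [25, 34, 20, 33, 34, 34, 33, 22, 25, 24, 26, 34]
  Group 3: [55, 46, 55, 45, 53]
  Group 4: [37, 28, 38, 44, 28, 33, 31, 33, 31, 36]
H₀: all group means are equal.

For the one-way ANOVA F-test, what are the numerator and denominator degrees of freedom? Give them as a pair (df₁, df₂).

degrees of freedom = [3, 35]

k = 4 groups, N = 39 total
df = (k−1, N−k) = (4−1, 39−4) = (3, 35)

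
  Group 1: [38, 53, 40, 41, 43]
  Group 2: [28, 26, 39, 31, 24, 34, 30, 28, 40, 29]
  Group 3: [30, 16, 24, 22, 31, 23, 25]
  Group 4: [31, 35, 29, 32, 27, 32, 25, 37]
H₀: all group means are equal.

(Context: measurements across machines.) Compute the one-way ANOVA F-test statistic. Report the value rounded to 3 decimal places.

Group means [43.00, 30.90, 24.43, 31.00], grand mean 31.433
SSB = Σnᵢ(x̄ᵢ−x̄)² = 1016.752; SSW = ΣΣ(x−x̄ᵢ)² = 652.614
MSB = 1016.752/3 = 338.9175; MSW = 652.614/26 = 25.1005
F = MSB/MSW = 13.5024
df = (3, 26)

test statistic = 13.502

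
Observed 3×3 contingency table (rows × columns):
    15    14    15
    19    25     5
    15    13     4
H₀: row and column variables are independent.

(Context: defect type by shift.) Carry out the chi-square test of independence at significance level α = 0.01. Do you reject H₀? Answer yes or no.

reject H₀: no

Row totals [44, 49, 32], col totals [49, 52, 24], n=125
χ² = (15−17.25)²/17.25 + (14−18.30)²/18.30 + (15−8.45)²/8.45 + (19−19.21)²/19.21 + (25−20.38)²/20.38 + (5−9.41)²/9.41 + (15−12.54)²/12.54 + (13−13.31)²/13.31 + (4−6.14)²/6.14 = 10.7358
df = 4
p-value (upper-tail) = 0.02970
At α=0.01: p ≥ α → fail to reject H₀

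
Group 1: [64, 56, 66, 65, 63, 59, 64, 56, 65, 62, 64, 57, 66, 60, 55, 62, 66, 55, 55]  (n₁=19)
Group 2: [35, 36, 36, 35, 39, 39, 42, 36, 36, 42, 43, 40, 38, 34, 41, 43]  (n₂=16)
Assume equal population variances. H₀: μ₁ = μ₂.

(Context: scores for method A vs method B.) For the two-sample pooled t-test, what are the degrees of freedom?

degrees of freedom = 33

df = n₁ + n₂ − 2 = 19 + 16 − 2 = 33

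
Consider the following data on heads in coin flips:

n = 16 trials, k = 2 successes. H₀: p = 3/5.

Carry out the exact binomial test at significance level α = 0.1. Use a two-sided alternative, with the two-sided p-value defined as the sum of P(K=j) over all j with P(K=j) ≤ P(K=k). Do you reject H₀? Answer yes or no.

Exact binomial: n=16, k=2, p₀=3/5=0.6000
P(X=j) = C(n,j)·p₀^j·(1−p₀)^(n−j); p = Σ P(X=j) over j with P(X=j) ≤ P(X=2)
p-value (two-sided) = 0.00013
At α=0.1: p < α → reject H₀

reject H₀: yes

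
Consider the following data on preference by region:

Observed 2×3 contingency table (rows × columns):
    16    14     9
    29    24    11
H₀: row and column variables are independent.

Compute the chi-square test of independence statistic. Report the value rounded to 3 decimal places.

Row totals [39, 64], col totals [45, 38, 20], n=103
χ² = (16−17.04)²/17.04 + (14−14.39)²/14.39 + (9−7.57)²/7.57 + (29−27.96)²/27.96 + (24−23.61)²/23.61 + (11−12.43)²/12.43 = 0.5517
df = 2

test statistic = 0.552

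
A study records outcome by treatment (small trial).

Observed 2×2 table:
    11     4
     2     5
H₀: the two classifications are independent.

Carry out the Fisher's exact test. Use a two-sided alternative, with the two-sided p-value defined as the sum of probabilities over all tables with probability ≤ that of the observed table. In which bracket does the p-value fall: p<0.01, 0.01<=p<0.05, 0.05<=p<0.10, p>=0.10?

Margins: r₁=15, r₂=7, c₁=13, c₂=9, n=22
p_obs = C(15,11)·C(7,2)/C(22,13); sum pmf over tables with pmf ≤ p_obs
p-value (two-sided) = 0.07430
→ bracket: 0.05<=p<0.10

p-value bracket: 0.05<=p<0.10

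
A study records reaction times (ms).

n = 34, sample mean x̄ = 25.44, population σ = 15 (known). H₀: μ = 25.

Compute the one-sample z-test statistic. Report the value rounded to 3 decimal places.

test statistic = 0.171

SE = σ/√n = 15/√34 = 2.5725
z = (x̄−μ₀)/SE = (25.44−25)/2.5725 = 0.1710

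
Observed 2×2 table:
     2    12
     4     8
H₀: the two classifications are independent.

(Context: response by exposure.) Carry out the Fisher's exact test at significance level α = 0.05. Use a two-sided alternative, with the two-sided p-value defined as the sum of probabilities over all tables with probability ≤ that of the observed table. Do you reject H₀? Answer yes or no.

Margins: r₁=14, r₂=12, c₁=6, c₂=20, n=26
p_obs = C(14,2)·C(12,4)/C(26,6); sum pmf over tables with pmf ≤ p_obs
p-value (two-sided) = 0.36522
At α=0.05: p ≥ α → fail to reject H₀

reject H₀: no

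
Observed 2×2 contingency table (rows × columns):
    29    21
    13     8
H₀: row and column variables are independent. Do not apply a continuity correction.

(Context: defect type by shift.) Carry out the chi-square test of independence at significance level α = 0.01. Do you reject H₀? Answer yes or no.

reject H₀: no

Row totals [50, 21], col totals [42, 29], n=71
χ² = (29−29.58)²/29.58 + (21−20.42)²/20.42 + (13−12.42)²/12.42 + (8−8.58)²/8.58 = 0.0933
df = 1
p-value (upper-tail) = 0.75999
At α=0.01: p ≥ α → fail to reject H₀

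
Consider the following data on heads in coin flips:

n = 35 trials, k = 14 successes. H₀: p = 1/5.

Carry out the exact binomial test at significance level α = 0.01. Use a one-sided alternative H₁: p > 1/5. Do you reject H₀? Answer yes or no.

reject H₀: yes

Exact binomial: n=35, k=14, p₀=1/5=0.2000
P(X≥14) from Σ C(n,i)·p₀^i·(1−p₀)^(n−i)
p-value (one-sided, H₁ greater) = 0.00526
At α=0.01: p < α → reject H₀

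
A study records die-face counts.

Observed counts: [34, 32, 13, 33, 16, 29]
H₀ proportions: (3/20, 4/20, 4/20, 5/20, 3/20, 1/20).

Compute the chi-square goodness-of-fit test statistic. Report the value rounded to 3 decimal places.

n = 157; E_i = n·p_i = [23.55, 31.40, 31.40, 39.25, 23.55, 7.85]
χ² = (34−23.55)²/23.55 + (32−31.40)²/31.40 + (13−31.40)²/31.40 + (33−39.25)²/39.25 + (16−23.55)²/23.55 + (29−7.85)²/7.85 = 75.8301
df = 5

test statistic = 75.830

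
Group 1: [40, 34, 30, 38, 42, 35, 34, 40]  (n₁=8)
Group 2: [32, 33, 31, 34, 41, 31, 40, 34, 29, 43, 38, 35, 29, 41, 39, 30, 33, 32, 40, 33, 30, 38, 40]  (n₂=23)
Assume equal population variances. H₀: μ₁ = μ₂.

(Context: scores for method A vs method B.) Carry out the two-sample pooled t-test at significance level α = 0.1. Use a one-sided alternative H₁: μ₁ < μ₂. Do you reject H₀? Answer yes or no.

reject H₀: no

x̄₁=36.625, s₁=4.033, n₁=8
x̄₂=35.043, s₂=4.426, n₂=23
s_p² = [7·4.033² + 22·4.426²]/29 = 18.7873
SE = √(s_p²·(1/8+1/23)) = 1.7791
t = (36.625−35.043)/1.7791 = 0.8889
df = 29
p-value (one-sided, H₁ less) = 0.80932
At α=0.1: p ≥ α → fail to reject H₀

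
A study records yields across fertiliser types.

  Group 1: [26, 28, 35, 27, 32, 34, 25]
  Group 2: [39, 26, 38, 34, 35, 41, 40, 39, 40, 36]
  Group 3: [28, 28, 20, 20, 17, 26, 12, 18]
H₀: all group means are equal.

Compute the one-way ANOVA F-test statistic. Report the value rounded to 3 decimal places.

Group means [29.57, 36.80, 21.12], grand mean 29.760
SSB = Σnᵢ(x̄ᵢ−x̄)² = 1092.371; SSW = ΣΣ(x−x̄ᵢ)² = 506.189
MSB = 1092.371/2 = 546.1854; MSW = 506.189/22 = 23.0086
F = MSB/MSW = 23.7383
df = (2, 22)

test statistic = 23.738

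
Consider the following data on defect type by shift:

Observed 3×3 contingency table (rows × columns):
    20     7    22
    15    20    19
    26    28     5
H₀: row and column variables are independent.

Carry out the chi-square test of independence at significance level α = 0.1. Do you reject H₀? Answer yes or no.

reject H₀: yes

Row totals [49, 54, 59], col totals [61, 55, 46], n=162
χ² = (20−18.45)²/18.45 + (7−16.64)²/16.64 + (22−13.91)²/13.91 + (15−20.33)²/20.33 + (20−18.33)²/18.33 + (19−15.33)²/15.33 + (26−22.22)²/22.22 + (28−20.03)²/20.03 + (5−16.75)²/16.75 = 24.8987
df = 4
p-value (upper-tail) = 0.00005
At α=0.1: p < α → reject H₀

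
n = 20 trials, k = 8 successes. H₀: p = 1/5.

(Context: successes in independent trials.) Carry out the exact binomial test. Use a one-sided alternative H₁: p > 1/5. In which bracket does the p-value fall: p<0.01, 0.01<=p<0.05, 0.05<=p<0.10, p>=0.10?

Exact binomial: n=20, k=8, p₀=1/5=0.2000
P(X≥8) from Σ C(n,i)·p₀^i·(1−p₀)^(n−i)
p-value (one-sided, H₁ greater) = 0.03214
→ bracket: 0.01<=p<0.05

p-value bracket: 0.01<=p<0.05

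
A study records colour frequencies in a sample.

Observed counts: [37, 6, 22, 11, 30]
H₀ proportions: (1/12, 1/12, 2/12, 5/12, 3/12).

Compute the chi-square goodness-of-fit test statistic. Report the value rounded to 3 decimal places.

n = 106; E_i = n·p_i = [8.83, 8.83, 17.67, 44.17, 26.50]
χ² = (37−8.83)²/8.83 + (6−8.83)²/8.83 + (22−17.67)²/17.67 + (11−44.17)²/44.17 + (30−26.50)²/26.50 = 117.1547
df = 4

test statistic = 117.155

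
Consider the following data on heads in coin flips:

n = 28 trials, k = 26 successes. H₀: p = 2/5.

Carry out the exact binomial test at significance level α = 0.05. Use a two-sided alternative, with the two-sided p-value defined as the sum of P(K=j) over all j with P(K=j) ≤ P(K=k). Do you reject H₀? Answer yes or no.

Exact binomial: n=28, k=26, p₀=2/5=0.4000
P(X=j) = C(n,j)·p₀^j·(1−p₀)^(n−j); p = Σ P(X=j) over j with P(X=j) ≤ P(X=26)
p-value (two-sided) = 0.00000
At α=0.05: p < α → reject H₀

reject H₀: yes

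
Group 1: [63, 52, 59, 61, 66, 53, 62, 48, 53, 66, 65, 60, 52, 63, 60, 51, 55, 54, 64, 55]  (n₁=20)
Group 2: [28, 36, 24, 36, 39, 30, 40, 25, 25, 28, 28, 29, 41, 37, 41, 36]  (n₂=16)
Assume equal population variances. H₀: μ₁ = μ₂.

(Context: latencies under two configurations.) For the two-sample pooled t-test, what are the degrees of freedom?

degrees of freedom = 34

df = n₁ + n₂ − 2 = 20 + 16 − 2 = 34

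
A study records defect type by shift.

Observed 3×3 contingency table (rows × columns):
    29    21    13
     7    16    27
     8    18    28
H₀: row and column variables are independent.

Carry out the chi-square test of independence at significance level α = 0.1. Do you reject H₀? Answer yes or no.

reject H₀: yes

Row totals [63, 50, 54], col totals [44, 55, 68], n=167
χ² = (29−16.60)²/16.60 + (21−20.75)²/20.75 + (13−25.65)²/25.65 + (7−13.17)²/13.17 + (16−16.47)²/16.47 + (27−20.36)²/20.36 + (8−14.23)²/14.23 + (18−17.78)²/17.78 + (28−21.99)²/21.99 = 24.9536
df = 4
p-value (upper-tail) = 0.00005
At α=0.1: p < α → reject H₀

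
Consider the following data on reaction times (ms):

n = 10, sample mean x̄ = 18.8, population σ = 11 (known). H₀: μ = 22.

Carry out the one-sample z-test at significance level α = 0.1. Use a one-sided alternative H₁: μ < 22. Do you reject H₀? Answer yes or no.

SE = σ/√n = 11/√10 = 3.4785
z = (x̄−μ₀)/SE = (18.8−22)/3.4785 = -0.9199
p-value (one-sided, H₁ less) = 0.17880
At α=0.1: p ≥ α → fail to reject H₀

reject H₀: no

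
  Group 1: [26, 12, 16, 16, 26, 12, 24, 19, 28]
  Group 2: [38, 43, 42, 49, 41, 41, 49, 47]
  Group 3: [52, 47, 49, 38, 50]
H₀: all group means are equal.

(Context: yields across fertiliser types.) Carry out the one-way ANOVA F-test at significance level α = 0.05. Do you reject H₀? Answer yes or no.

Group means [19.89, 43.75, 47.20], grand mean 34.773
SSB = Σnᵢ(x̄ᵢ−x̄)² = 3410.675; SSW = ΣΣ(x−x̄ᵢ)² = 549.189
MSB = 3410.675/2 = 1705.3374; MSW = 549.189/19 = 28.9047
F = MSB/MSW = 58.9987
df = (2, 19)
p-value (upper-tail) = 0.00000
At α=0.05: p < α → reject H₀

reject H₀: yes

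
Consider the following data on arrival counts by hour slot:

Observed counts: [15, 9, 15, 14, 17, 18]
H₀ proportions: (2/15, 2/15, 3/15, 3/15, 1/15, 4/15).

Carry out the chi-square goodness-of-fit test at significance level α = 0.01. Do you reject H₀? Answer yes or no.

reject H₀: yes

n = 88; E_i = n·p_i = [11.73, 11.73, 17.60, 17.60, 5.87, 23.47]
χ² = (15−11.73)²/11.73 + (9−11.73)²/11.73 + (15−17.60)²/17.60 + (14−17.60)²/17.60 + (17−5.87)²/5.87 + (18−23.47)²/23.47 = 25.0682
df = 5
p-value (upper-tail) = 0.00014
At α=0.01: p < α → reject H₀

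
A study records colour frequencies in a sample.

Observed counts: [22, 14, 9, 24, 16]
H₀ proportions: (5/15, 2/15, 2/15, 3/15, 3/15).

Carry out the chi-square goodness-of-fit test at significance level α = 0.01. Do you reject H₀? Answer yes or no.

reject H₀: no

n = 85; E_i = n·p_i = [28.33, 11.33, 11.33, 17.00, 17.00]
χ² = (22−28.33)²/28.33 + (14−11.33)²/11.33 + (9−11.33)²/11.33 + (24−17.00)²/17.00 + (16−17.00)²/17.00 = 5.4647
df = 4
p-value (upper-tail) = 0.24285
At α=0.01: p ≥ α → fail to reject H₀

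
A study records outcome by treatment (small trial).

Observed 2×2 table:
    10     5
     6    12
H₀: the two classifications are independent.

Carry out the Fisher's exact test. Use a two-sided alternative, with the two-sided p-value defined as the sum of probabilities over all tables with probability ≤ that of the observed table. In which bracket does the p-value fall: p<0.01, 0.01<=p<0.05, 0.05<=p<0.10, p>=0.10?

Margins: r₁=15, r₂=18, c₁=16, c₂=17, n=33
p_obs = C(15,10)·C(18,6)/C(33,16); sum pmf over tables with pmf ≤ p_obs
p-value (two-sided) = 0.08441
→ bracket: 0.05<=p<0.10

p-value bracket: 0.05<=p<0.10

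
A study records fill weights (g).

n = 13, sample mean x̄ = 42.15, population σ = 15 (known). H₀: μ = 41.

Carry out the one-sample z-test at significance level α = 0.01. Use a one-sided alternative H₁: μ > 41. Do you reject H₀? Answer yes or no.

SE = σ/√n = 15/√13 = 4.1603
z = (x̄−μ₀)/SE = (42.15−41)/4.1603 = 0.2764
p-value (one-sided, H₁ greater) = 0.39111
At α=0.01: p ≥ α → fail to reject H₀

reject H₀: no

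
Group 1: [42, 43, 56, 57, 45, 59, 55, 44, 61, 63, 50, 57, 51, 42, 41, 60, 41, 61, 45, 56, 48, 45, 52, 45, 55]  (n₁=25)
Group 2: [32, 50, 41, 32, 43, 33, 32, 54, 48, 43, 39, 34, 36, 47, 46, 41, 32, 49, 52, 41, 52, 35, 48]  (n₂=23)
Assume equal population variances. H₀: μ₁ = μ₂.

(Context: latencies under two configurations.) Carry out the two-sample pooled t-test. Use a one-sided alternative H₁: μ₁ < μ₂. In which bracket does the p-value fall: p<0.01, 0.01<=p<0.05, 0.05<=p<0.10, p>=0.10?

p-value bracket: p>=0.10

x̄₁=50.960, s₁=7.283, n₁=25
x̄₂=41.739, s₂=7.424, n₂=23
s_p² = [24·7.283² + 22·7.424²]/46 = 54.0303
SE = √(s_p²·(1/25+1/23)) = 2.1238
t = (50.960−41.739)/2.1238 = 4.3418
df = 46
p-value (one-sided, H₁ less) = 0.99996
→ bracket: p>=0.10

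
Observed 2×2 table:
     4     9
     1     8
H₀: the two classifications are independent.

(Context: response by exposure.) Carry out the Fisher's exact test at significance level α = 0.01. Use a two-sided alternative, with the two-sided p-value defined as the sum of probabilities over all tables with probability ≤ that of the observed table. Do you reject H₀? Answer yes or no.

reject H₀: no

Margins: r₁=13, r₂=9, c₁=5, c₂=17, n=22
p_obs = C(13,4)·C(9,1)/C(22,5); sum pmf over tables with pmf ≤ p_obs
p-value (two-sided) = 0.36022
At α=0.01: p ≥ α → fail to reject H₀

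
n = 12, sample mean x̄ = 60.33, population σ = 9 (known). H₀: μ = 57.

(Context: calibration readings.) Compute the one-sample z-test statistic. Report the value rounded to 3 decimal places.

test statistic = 1.282

SE = σ/√n = 9/√12 = 2.5981
z = (x̄−μ₀)/SE = (60.33−57)/2.5981 = 1.2817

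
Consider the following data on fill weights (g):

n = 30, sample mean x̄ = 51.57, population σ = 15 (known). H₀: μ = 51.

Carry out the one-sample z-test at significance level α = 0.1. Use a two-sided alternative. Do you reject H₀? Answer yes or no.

SE = σ/√n = 15/√30 = 2.7386
z = (x̄−μ₀)/SE = (51.57−51)/2.7386 = 0.2081
p-value (two-sided) = 0.83512
At α=0.1: p ≥ α → fail to reject H₀

reject H₀: no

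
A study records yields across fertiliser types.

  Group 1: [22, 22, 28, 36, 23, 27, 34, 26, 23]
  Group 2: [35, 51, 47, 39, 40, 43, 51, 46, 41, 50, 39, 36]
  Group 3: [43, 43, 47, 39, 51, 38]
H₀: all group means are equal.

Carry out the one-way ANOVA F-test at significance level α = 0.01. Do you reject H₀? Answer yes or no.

Group means [26.78, 43.17, 43.50], grand mean 37.778
SSB = Σnᵢ(x̄ᵢ−x̄)² = 1633.944; SSW = ΣΣ(x−x̄ᵢ)² = 692.722
MSB = 1633.944/2 = 816.9722; MSW = 692.722/24 = 28.8634
F = MSB/MSW = 28.3048
df = (2, 24)
p-value (upper-tail) = 0.00000
At α=0.01: p < α → reject H₀

reject H₀: yes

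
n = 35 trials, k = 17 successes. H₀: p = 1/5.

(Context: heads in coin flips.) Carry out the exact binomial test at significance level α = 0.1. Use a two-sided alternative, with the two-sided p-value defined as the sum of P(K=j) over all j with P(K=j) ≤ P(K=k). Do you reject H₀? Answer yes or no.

reject H₀: yes

Exact binomial: n=35, k=17, p₀=1/5=0.2000
P(X=j) = C(n,j)·p₀^j·(1−p₀)^(n−j); p = Σ P(X=j) over j with P(X=j) ≤ P(X=17)
p-value (two-sided) = 0.00014
At α=0.1: p < α → reject H₀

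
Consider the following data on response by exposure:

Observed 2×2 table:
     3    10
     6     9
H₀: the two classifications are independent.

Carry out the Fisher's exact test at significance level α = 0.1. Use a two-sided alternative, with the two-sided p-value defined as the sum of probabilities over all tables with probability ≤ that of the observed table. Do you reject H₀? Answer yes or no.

reject H₀: no

Margins: r₁=13, r₂=15, c₁=9, c₂=19, n=28
p_obs = C(13,3)·C(15,6)/C(28,9); sum pmf over tables with pmf ≤ p_obs
p-value (two-sided) = 0.43478
At α=0.1: p ≥ α → fail to reject H₀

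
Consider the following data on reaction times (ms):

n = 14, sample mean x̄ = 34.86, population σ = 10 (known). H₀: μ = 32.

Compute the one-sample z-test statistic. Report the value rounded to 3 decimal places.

SE = σ/√n = 10/√14 = 2.6726
z = (x̄−μ₀)/SE = (34.86−32)/2.6726 = 1.0701

test statistic = 1.070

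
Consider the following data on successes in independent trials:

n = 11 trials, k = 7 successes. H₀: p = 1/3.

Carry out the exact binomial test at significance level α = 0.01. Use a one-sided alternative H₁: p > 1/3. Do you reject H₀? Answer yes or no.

Exact binomial: n=11, k=7, p₀=1/3=0.3333
P(X≥7) from Σ C(n,i)·p₀^i·(1−p₀)^(n−i)
p-value (one-sided, H₁ greater) = 0.03863
At α=0.01: p ≥ α → fail to reject H₀

reject H₀: no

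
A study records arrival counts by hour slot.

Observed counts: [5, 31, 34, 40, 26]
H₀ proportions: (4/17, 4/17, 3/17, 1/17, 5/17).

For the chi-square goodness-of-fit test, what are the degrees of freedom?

df = k − 1 = 5 − 1 = 4

degrees of freedom = 4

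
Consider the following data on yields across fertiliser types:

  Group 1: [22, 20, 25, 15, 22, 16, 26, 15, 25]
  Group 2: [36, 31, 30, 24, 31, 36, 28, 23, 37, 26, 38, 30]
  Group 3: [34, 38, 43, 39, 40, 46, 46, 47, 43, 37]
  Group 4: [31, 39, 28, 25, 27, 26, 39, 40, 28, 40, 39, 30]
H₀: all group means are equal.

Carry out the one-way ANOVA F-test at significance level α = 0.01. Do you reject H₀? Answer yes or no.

reject H₀: yes

Group means [20.67, 30.83, 41.30, 32.67], grand mean 31.651
SSB = Σnᵢ(x̄ᵢ−x̄)² = 2037.334; SSW = ΣΣ(x−x̄ᵢ)² = 1028.433
MSB = 2037.334/3 = 679.1114; MSW = 1028.433/39 = 26.3701
F = MSB/MSW = 25.7531
df = (3, 39)
p-value (upper-tail) = 0.00000
At α=0.01: p < α → reject H₀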